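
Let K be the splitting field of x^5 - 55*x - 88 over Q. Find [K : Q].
60

The degree of the splitting field over Q equals the order of the Galois group, so first determine the group. The polynomial f is an irreducible quintic over Q, so G = Gal(f/Q) is a transitive subgroup of S_5: one of C_5 (5T1, order 5), D_5 (5T2, order 10), F_20 (5T3, order 20), A_5 (5T4, order 60) or S_5 (5T5, order 120). The discriminant of f is 58564000000 = 242000^2, a perfect square, so G is contained in A_5. The transitive groups of degree 5 contained in A_5 are: C_5 (5T1, order 5), D_5 (5T2, order 10), A_5 (5T4, order 60). By Dedekind's theorem, for a prime p not dividing disc(f) the degrees of the irreducible factors of f mod p form the cycle type of an element of G. Factoring f modulo the 3 such primes p <= 13 (skipping 2, 5, 11, which divide the discriminant), each new pattern first appears at: mod 3: f = (x^5 + 2x + 2), pattern 5; mod 13: f = (x + 5)(x + 7)(x^3 + x^2 + 5x + 9), pattern 3+1+1. No other pattern occurs in this range, so the set of observed cycle types is {5, 3+1+1}. Among the candidates above, the only group containing elements of all these cycle types is A_5 (5T4) — each of C_5 (5T1), D_5 (5T2) lacks at least one of them. Hence G = A_5 (5T4), of order 60. The Galois group A_5 (5T4) has order 60, so the splitting field has degree 60 over Q.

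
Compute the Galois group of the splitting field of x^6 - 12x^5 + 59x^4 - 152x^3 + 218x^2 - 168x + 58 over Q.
The polynomial f is an irreducible sextic over Q, so G = Gal(f/Q) is one of the 16 transitive subgroups 6T1, ..., 6T16 of S_6. The discriminant of f is -5120000, which is not a perfect square, so G is not contained in A_6. The transitive groups of degree 6 not contained in A_6 are: C_6 (6T1, order 6), S_3 (6T2, order 6), D_6 (6T3, order 12), C_3 x S_3 (6T5, order 18), A_4 x C_2 (6T6, order 24), S_4 (6T8, order 24), S_3 x S_3 (6T9, order 36), S_4 x C_2 (6T11, order 48), (S_3 x S_3) : C_2 (6T13, order 72), PGL(2,5) (6T14, order 120), S_6 (6T16, order 720). By Dedekind's theorem, for a prime p not dividing disc(f) the degrees of the irreducible factors of f mod p form the cycle type of an element of G. Factoring f modulo the 22 such primes p <= 89 (skipping 2, 5, which divide the discriminant), each new pattern first appears at: mod 3: f = (x^3 + x^2 + 2x + 1)(x^3 + 2x^2 + x + 1), pattern 3+3; mod 7: f = (x^2 + 2x + 5)(x^2 + 3x + 6)(x^2 + 4x + 1), pattern 2+2+2; mod 13: f = (x + 2)(x + 7)(x^4 + 5x^3 + 12x + 6), pattern 4+1+1; mod 43: f = (x + 10)(x + 29)(x^2 + 39x + 8)(x^2 + 39x + 14), pattern 2+2+1+1. No other pattern occurs in this range, so the set of observed cycle types is {3+3, 2+2+2, 4+1+1, 2+2+1+1}. The candidates containing elements of all these cycle types are S_4 (6T8) of order 24, S_4 x C_2 (6T11) of order 48, PGL(2,5) (6T14) of order 120, S_6 (6T16) of order 720; the others are excluded. The observed types are precisely the cycle types that occur in S_4 (6T8) (apart from the identity). Each of the other remaining candidates has further cycle types, and by the Chebotarev density theorem the matching factorization patterns would occur for a proportion of primes equal to their share of the group: S_4 x C_2 (6T11) additionally contains elements of type 6, 4+2, 2+1+1+1+1 (17 of its 48 elements, about 35% of primes); PGL(2,5) (6T14) additionally contains elements of type 6, 5+1 (44 of its 120 elements, about 37% of primes); S_6 (6T16) additionally contains elements of type 6, 5+1, 4+2, 3+2+1, 3+1+1+1, 2+1+1+1+1 (529 of its 720 elements, about 73% of primes). None of the 22 primes tested shows any such pattern (for each of these groups the chance of that is below 10^-4), which rules them out. Hence G = S_4 (6T8), of order 24.

S_4, S_4(6c), the S_4-action on 6 points not in A_6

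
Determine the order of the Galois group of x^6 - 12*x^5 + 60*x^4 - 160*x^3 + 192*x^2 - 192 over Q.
12

The degree of the splitting field over Q equals the order of the Galois group, so first determine the group. The polynomial f is an irreducible sextic over Q, so G = Gal(f/Q) is one of the 16 transitive subgroups 6T1, ..., 6T16 of S_6. The discriminant of f is 450868486864896 = 21233664^2, a perfect square, so G is contained in A_6. The transitive groups of degree 6 contained in A_6 are: A_4 (6T4, order 12), S_4 (6T7, order 24), (C_3 x C_3) : C_4 (6T10, order 36), PSL(2,5) (6T12, order 60), A_6 (6T15, order 360). By Dedekind's theorem, for a prime p not dividing disc(f) the degrees of the irreducible factors of f mod p form the cycle type of an element of G. Factoring f modulo the 33 such primes p <= 149 (skipping 2, 3, which divide the discriminant), each new pattern first appears at: mod 5: f = (x^3 + x^2 + x + 4)(x^3 + 2x^2 + 2x + 2), pattern 3+3; mod 17: f = (x + 2)(x + 11)(x^2 + 13x + 9)(x^2 + 13x + 15), pattern 2+2+1+1; mod 71: f = (x + 5)(x + 6)(x + 8)(x + 59)(x + 61)(x + 62), pattern 1+1+1+1+1+1. No other pattern occurs in this range, so the set of observed cycle types is {3+3, 2+2+1+1, 1+1+1+1+1+1}. The candidates containing elements of all these cycle types are A_4 (6T4) of order 12, S_4 (6T7) of order 24, (C_3 x C_3) : C_4 (6T10) of order 36, PSL(2,5) (6T12) of order 60, A_6 (6T15) of order 360; the others are excluded. The observed types are precisely the cycle types that occur in A_4 (6T4). Each of the other remaining candidates has further cycle types, and by the Chebotarev density theorem the matching factorization patterns would occur for a proportion of primes equal to their share of the group: S_4 (6T7) additionally contains elements of type 4+2 (6 of its 24 elements, about 25% of primes); (C_3 x C_3) : C_4 (6T10) additionally contains elements of type 4+2, 3+1+1+1 (22 of its 36 elements, about 61% of primes); PSL(2,5) (6T12) additionally contains elements of type 5+1 (24 of its 60 elements, about 40% of primes); A_6 (6T15) additionally contains elements of type 5+1, 4+2, 3+1+1+1 (274 of its 360 elements, about 76% of primes). None of the 33 primes tested shows any such pattern (for each of these groups the chance of that is below 10^-4), which rules them out. Hence G = A_4 (6T4), of order 12. The Galois group A_4 (6T4) has order 12, so the splitting field has degree 12 over Q.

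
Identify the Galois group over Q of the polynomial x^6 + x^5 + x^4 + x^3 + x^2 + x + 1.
C_6

The polynomial f is an irreducible sextic over Q, so G = Gal(f/Q) is one of the 16 transitive subgroups 6T1, ..., 6T16 of S_6. The discriminant of f is -16807, which is not a perfect square, so G is not contained in A_6. The transitive groups of degree 6 not contained in A_6 are: C_6 (6T1, order 6), S_3 (6T2, order 6), D_6 (6T3, order 12), C_3 x S_3 (6T5, order 18), A_4 x C_2 (6T6, order 24), S_4 (6T8, order 24), S_3 x S_3 (6T9, order 36), S_4 x C_2 (6T11, order 48), (S_3 x S_3) : C_2 (6T13, order 72), PGL(2,5) (6T14, order 120), S_6 (6T16, order 720). By Dedekind's theorem, for a prime p not dividing disc(f) the degrees of the irreducible factors of f mod p form the cycle type of an element of G. Factoring f modulo the 37 such primes p <= 163 (skipping 7, which divides the discriminant), each new pattern first appears at: mod 2: f = (x^3 + x + 1)(x^3 + x^2 + 1), pattern 3+3; mod 3: f = (x^6 + x^5 + x^4 + x^3 + x^2 + x + 1), pattern 6; mod 13: f = (x^2 + 3x + 1)(x^2 + 5x + 1)(x^2 + 6x + 1), pattern 2+2+2; mod 29: f = (x + 4)(x + 5)(x + 6)(x + 9)(x + 13)(x + 22), pattern 1+1+1+1+1+1. No other pattern occurs in this range, so the set of observed cycle types is {3+3, 6, 2+2+2, 1+1+1+1+1+1}. The candidates containing elements of all these cycle types are C_6 (6T1) of order 6, D_6 (6T3) of order 12, C_3 x S_3 (6T5) of order 18, A_4 x C_2 (6T6) of order 24, S_3 x S_3 (6T9) of order 36, S_4 x C_2 (6T11) of order 48, (S_3 x S_3) : C_2 (6T13) of order 72, PGL(2,5) (6T14) of order 120, S_6 (6T16) of order 720; the others are excluded. The observed types are precisely the cycle types that occur in C_6 (6T1). Each of the other remaining candidates has further cycle types, and by the Chebotarev density theorem the matching factorization patterns would occur for a proportion of primes equal to their share of the group: D_6 (6T3) additionally contains elements of type 2+2+1+1 (3 of its 12 elements, about 25% of primes); C_3 x S_3 (6T5) additionally contains elements of type 3+1+1+1 (4 of its 18 elements, about 22% of primes); A_4 x C_2 (6T6) additionally contains elements of type 2+2+1+1, 2+1+1+1+1 (6 of its 24 elements, about 25% of primes); S_3 x S_3 (6T9) additionally contains elements of type 3+1+1+1, 2+2+1+1 (13 of its 36 elements, about 36% of primes); S_4 x C_2 (6T11) additionally contains elements of type 4+2, 4+1+1, 2+2+1+1, 2+1+1+1+1 (24 of its 48 elements, about 50% of primes); (S_3 x S_3) : C_2 (6T13) additionally contains elements of type 4+2, 3+2+1, 3+1+1+1, 2+2+1+1, 2+1+1+1+1 (49 of its 72 elements, about 68% of primes); PGL(2,5) (6T14) additionally contains elements of type 5+1, 4+1+1, 2+2+1+1 (69 of its 120 elements, about 58% of primes); S_6 (6T16) additionally contains elements of type 5+1, 4+2, 4+1+1, 3+2+1, 3+1+1+1, 2+2+1+1, 2+1+1+1+1 (544 of its 720 elements, about 76% of primes). None of the 37 primes tested shows any such pattern (for each of these groups the chance of that is below 10^-4), which rules them out. Hence G = C_6 (6T1), of order 6.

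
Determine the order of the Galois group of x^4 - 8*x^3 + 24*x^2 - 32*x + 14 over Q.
The degree of the splitting field over Q equals the order of the Galois group, so first determine the group. The polynomial is an irreducible quartic over Q and its discriminant is -2048, which is not a perfect square, so the Galois group is not contained in A_4. The resolvent cubic y^3 - 24*y^2 + 200*y - 576 has exactly one rational root, so the Galois group is C_4 or D_4. The quartic remains irreducible over Q(sqrt(disc)), so the group is D_4. The Galois group D_4 (4T3) has order 8, so the splitting field has degree 8 over Q.

8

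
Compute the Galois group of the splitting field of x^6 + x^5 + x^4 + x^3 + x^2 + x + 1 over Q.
The polynomial f is an irreducible sextic over Q, so G = Gal(f/Q) is one of the 16 transitive subgroups 6T1, ..., 6T16 of S_6. The discriminant of f is -16807, which is not a perfect square, so G is not contained in A_6. The transitive groups of degree 6 not contained in A_6 are: C_6 (6T1, order 6), S_3 (6T2, order 6), D_6 (6T3, order 12), C_3 x S_3 (6T5, order 18), A_4 x C_2 (6T6, order 24), S_4 (6T8, order 24), S_3 x S_3 (6T9, order 36), S_4 x C_2 (6T11, order 48), (S_3 x S_3) : C_2 (6T13, order 72), PGL(2,5) (6T14, order 120), S_6 (6T16, order 720). By Dedekind's theorem, for a prime p not dividing disc(f) the degrees of the irreducible factors of f mod p form the cycle type of an element of G. Factoring f modulo the 37 such primes p <= 163 (skipping 7, which divides the discriminant), each new pattern first appears at: mod 2: f = (x^3 + x + 1)(x^3 + x^2 + 1), pattern 3+3; mod 3: f = (x^6 + x^5 + x^4 + x^3 + x^2 + x + 1), pattern 6; mod 13: f = (x^2 + 3x + 1)(x^2 + 5x + 1)(x^2 + 6x + 1), pattern 2+2+2; mod 29: f = (x + 4)(x + 5)(x + 6)(x + 9)(x + 13)(x + 22), pattern 1+1+1+1+1+1. No other pattern occurs in this range, so the set of observed cycle types is {3+3, 6, 2+2+2, 1+1+1+1+1+1}. The candidates containing elements of all these cycle types are C_6 (6T1) of order 6, D_6 (6T3) of order 12, C_3 x S_3 (6T5) of order 18, A_4 x C_2 (6T6) of order 24, S_3 x S_3 (6T9) of order 36, S_4 x C_2 (6T11) of order 48, (S_3 x S_3) : C_2 (6T13) of order 72, PGL(2,5) (6T14) of order 120, S_6 (6T16) of order 720; the others are excluded. The observed types are precisely the cycle types that occur in C_6 (6T1). Each of the other remaining candidates has further cycle types, and by the Chebotarev density theorem the matching factorization patterns would occur for a proportion of primes equal to their share of the group: D_6 (6T3) additionally contains elements of type 2+2+1+1 (3 of its 12 elements, about 25% of primes); C_3 x S_3 (6T5) additionally contains elements of type 3+1+1+1 (4 of its 18 elements, about 22% of primes); A_4 x C_2 (6T6) additionally contains elements of type 2+2+1+1, 2+1+1+1+1 (6 of its 24 elements, about 25% of primes); S_3 x S_3 (6T9) additionally contains elements of type 3+1+1+1, 2+2+1+1 (13 of its 36 elements, about 36% of primes); S_4 x C_2 (6T11) additionally contains elements of type 4+2, 4+1+1, 2+2+1+1, 2+1+1+1+1 (24 of its 48 elements, about 50% of primes); (S_3 x S_3) : C_2 (6T13) additionally contains elements of type 4+2, 3+2+1, 3+1+1+1, 2+2+1+1, 2+1+1+1+1 (49 of its 72 elements, about 68% of primes); PGL(2,5) (6T14) additionally contains elements of type 5+1, 4+1+1, 2+2+1+1 (69 of its 120 elements, about 58% of primes); S_6 (6T16) additionally contains elements of type 5+1, 4+2, 4+1+1, 3+2+1, 3+1+1+1, 2+2+1+1, 2+1+1+1+1 (544 of its 720 elements, about 76% of primes). None of the 37 primes tested shows any such pattern (for each of these groups the chance of that is below 10^-4), which rules them out. Hence G = C_6 (6T1), of order 6.

C_6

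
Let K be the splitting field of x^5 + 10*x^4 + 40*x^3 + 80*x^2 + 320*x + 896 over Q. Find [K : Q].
20

The degree of the splitting field over Q equals the order of the Galois group, so first determine the group. The polynomial f is an irreducible quintic over Q, so G = Gal(f/Q) is a transitive subgroup of S_5: one of C_5 (5T1, order 5), D_5 (5T2, order 10), F_20 (5T3, order 20), A_5 (5T4, order 60) or S_5 (5T5, order 120). The discriminant of f is 271790899200000, which is not a perfect square, so G is not contained in A_5. The transitive groups of degree 5 not contained in A_5 are: F_20 (5T3, order 20), S_5 (5T5, order 120). By Dedekind's theorem, for a prime p not dividing disc(f) the degrees of the irreducible factors of f mod p form the cycle type of an element of G. Factoring f modulo the 18 such primes p <= 73 (skipping 2, 3, 5, which divide the discriminant), each new pattern first appears at: mod 7: f = (x)(x^4 + 3x^3 + 5x^2 + 3x + 5), pattern 4+1; mod 11: f = (x + 3)(x^2 + 8x + 8)(x^2 + 10x + 8), pattern 2+2+1; mod 19: f = (x^5 + 10x^4 + 2x^3 + 4x^2 + 16x + 3), pattern 5. No other pattern occurs in this range, so the set of observed cycle types is {4+1, 2+2+1, 5}. The candidates containing elements of all these cycle types are F_20 (5T3) of order 20, S_5 (5T5) of order 120; the others are excluded. The observed types are precisely the cycle types that occur in F_20 (5T3) (apart from the identity). Each of the other remaining candidates has further cycle types, and by the Chebotarev density theorem the matching factorization patterns would occur for a proportion of primes equal to their share of the group: S_5 (5T5) additionally contains elements of type 3+2, 3+1+1, 2+1+1+1 (50 of its 120 elements, about 42% of primes). None of the 18 primes tested shows any such pattern (for each of these groups the chance of that is below 10^-4), which rules them out. Hence G = F_20 (5T3), of order 20. The Galois group F_20 (5T3) has order 20, so the splitting field has degree 20 over Q.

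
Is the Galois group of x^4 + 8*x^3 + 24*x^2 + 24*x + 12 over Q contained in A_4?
Yes

The polynomial is irreducible of degree 4 over Q. Its discriminant is 331776 = 576^2, a perfect square. A Galois group lies in the alternating group exactly when the discriminant is a square in Q, so the Galois group (A_4) is contained in A_4.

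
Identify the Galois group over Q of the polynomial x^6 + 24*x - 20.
The polynomial f is an irreducible sextic over Q, so G = Gal(f/Q) is one of the 16 transitive subgroups 6T1, ..., 6T16 of S_6. The discriminant of f is 746496000000 = 864000^2, a perfect square, so G is contained in A_6. The transitive groups of degree 6 contained in A_6 are: A_4 (6T4, order 12), S_4 (6T7, order 24), (C_3 x C_3) : C_4 (6T10, order 36), PSL(2,5) (6T12, order 60), A_6 (6T15, order 360). By Dedekind's theorem, for a prime p not dividing disc(f) the degrees of the irreducible factors of f mod p form the cycle type of an element of G. Factoring f modulo the 6 such primes p <= 23 (skipping 2, 3, 5, which divide the discriminant), each new pattern first appears at: mod 7: f = (x + 3)(x^5 + 4x^4 + 2x^3 + x^2 + 4x + 5), pattern 5+1; mod 23: f = (x + 7)(x + 12)(x + 21)(x^3 + 6x^2 + 13x + 16), pattern 3+1+1+1. No other pattern occurs in this range, so the set of observed cycle types is {5+1, 3+1+1+1}. Among the candidates above, the only group containing elements of all these cycle types is A_6 (6T15) — each of A_4 (6T4), S_4 (6T7), (C_3 x C_3) : C_4 (6T10), PSL(2,5) (6T12) lacks at least one of them. Hence G = A_6 (6T15), of order 360.

6T15: A_6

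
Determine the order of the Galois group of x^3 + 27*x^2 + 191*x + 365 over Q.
The degree of the splitting field over Q equals the order of the Galois group, so first determine the group. The polynomial is an irreducible cubic over Q and its discriminant is 270400 = 520^2, a perfect square. For an irreducible cubic, a square discriminant forces the Galois group to be A_3, the cyclic group of order 3. The Galois group C_3 (3T1) has order 3, so the splitting field has degree 3 over Q.

3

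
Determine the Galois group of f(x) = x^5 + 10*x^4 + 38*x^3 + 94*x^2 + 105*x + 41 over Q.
The polynomial f is an irreducible quintic over Q, so G = Gal(f/Q) is a transitive subgroup of S_5: one of C_5 (5T1, order 5), D_5 (5T2, order 10), F_20 (5T3, order 20), A_5 (5T4, order 60) or S_5 (5T5, order 120). The discriminant of f is 2019549349, which is not a perfect square, so G is not contained in A_5. The transitive groups of degree 5 not contained in A_5 are: F_20 (5T3, order 20), S_5 (5T5, order 120). By Dedekind's theorem, for a prime p not dividing disc(f) the degrees of the irreducible factors of f mod p form the cycle type of an element of G. Factoring f modulo the first such prime p = 2, each new pattern first appears at: mod 2: f = (x^2 + x + 1)(x^3 + x^2 + 1), pattern 3+2. No other pattern occurs in this range, so the set of observed cycle types is {3+2}. Among the candidates above, the only group containing elements of all these cycle types is S_5 (5T5) — F_20 (5T3) lacks at least one of them. Hence G = S_5 (5T5), of order 120.

S_5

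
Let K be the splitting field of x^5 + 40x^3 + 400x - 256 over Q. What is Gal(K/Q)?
The polynomial f is an irreducible quintic over Q, so G = Gal(f/Q) is a transitive subgroup of S_5: one of C_5 (5T1, order 5), D_5 (5T2, order 10), F_20 (5T3, order 20), A_5 (5T4, order 60) or S_5 (5T5, order 120). The discriminant of f is 67108864000000 = 8192000^2, a perfect square, so G is contained in A_5. The transitive groups of degree 5 contained in A_5 are: C_5 (5T1, order 5), D_5 (5T2, order 10), A_5 (5T4, order 60). By Dedekind's theorem, for a prime p not dividing disc(f) the degrees of the irreducible factors of f mod p form the cycle type of an element of G. Factoring f modulo the 2 such primes p <= 7 (skipping 2, 5, which divide the discriminant), each new pattern first appears at: mod 3: f = (x^5 + x^3 + x + 2), pattern 5; mod 7: f = (x + 3)(x + 5)(x^3 + 6x^2 + 5x + 3), pattern 3+1+1. No other pattern occurs in this range, so the set of observed cycle types is {5, 3+1+1}. Among the candidates above, the only group containing elements of all these cycle types is A_5 (5T4) — each of C_5 (5T1), D_5 (5T2) lacks at least one of them. Hence G = A_5 (5T4), of order 60.

A_5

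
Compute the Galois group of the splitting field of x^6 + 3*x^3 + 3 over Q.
C_3 x S_3

The polynomial f is an irreducible sextic over Q, so G = Gal(f/Q) is one of the 16 transitive subgroups 6T1, ..., 6T16 of S_6. The discriminant of f is -177147, which is not a perfect square, so G is not contained in A_6. The transitive groups of degree 6 not contained in A_6 are: C_6 (6T1, order 6), S_3 (6T2, order 6), D_6 (6T3, order 12), C_3 x S_3 (6T5, order 18), A_4 x C_2 (6T6, order 24), S_4 (6T8, order 24), S_3 x S_3 (6T9, order 36), S_4 x C_2 (6T11, order 48), (S_3 x S_3) : C_2 (6T13, order 72), PGL(2,5) (6T14, order 120), S_6 (6T16, order 720). By Dedekind's theorem, for a prime p not dividing disc(f) the degrees of the irreducible factors of f mod p form the cycle type of an element of G. Factoring f modulo the 33 such primes p <= 139 (skipping 3, which divides the discriminant), each new pattern first appears at: mod 2: f = (x^6 + x^3 + 1), pattern 6; mod 7: f = (x + 3)(x + 5)(x + 6)(x^3 + 4), pattern 3+1+1+1; mod 17: f = (x^2 + 5x + 7)(x^2 + 13x + 7)(x^2 + 16x + 7), pattern 2+2+2; mod 19: f = (x^3 + 9)(x^3 + 13), pattern 3+3; mod 73: f = (x + 42)(x + 43)(x + 44)(x + 51)(x + 52)(x + 60), pattern 1+1+1+1+1+1. No other pattern occurs in this range, so the set of observed cycle types is {6, 3+1+1+1, 2+2+2, 3+3, 1+1+1+1+1+1}. The candidates containing elements of all these cycle types are C_3 x S_3 (6T5) of order 18, S_3 x S_3 (6T9) of order 36, (S_3 x S_3) : C_2 (6T13) of order 72, S_6 (6T16) of order 720; the others are excluded. The observed types are precisely the cycle types that occur in C_3 x S_3 (6T5). Each of the other remaining candidates has further cycle types, and by the Chebotarev density theorem the matching factorization patterns would occur for a proportion of primes equal to their share of the group: S_3 x S_3 (6T9) additionally contains elements of type 2+2+1+1 (9 of its 36 elements, about 25% of primes); (S_3 x S_3) : C_2 (6T13) additionally contains elements of type 4+2, 3+2+1, 2+2+1+1, 2+1+1+1+1 (45 of its 72 elements, about 62% of primes); S_6 (6T16) additionally contains elements of type 5+1, 4+2, 4+1+1, 3+2+1, 2+2+1+1, 2+1+1+1+1 (504 of its 720 elements, about 70% of primes). None of the 33 primes tested shows any such pattern (for each of these groups the chance of that is below 10^-4), which rules them out. Hence G = C_3 x S_3 (6T5), of order 18.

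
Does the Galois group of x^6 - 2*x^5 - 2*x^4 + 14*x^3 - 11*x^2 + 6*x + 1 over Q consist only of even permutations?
The polynomial is irreducible of degree 6 over Q. Its discriminant is 5489031744 = 74088^2, a perfect square. A Galois group lies in the alternating group exactly when the discriminant is a square in Q, so the Galois group (A_4) is contained in A_6.

Yes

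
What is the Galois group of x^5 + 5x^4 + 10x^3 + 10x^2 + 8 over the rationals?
D_5, the dihedral group of order 10

The polynomial f is an irreducible quintic over Q, so G = Gal(f/Q) is a transitive subgroup of S_5: one of C_5 (5T1, order 5), D_5 (5T2, order 10), F_20 (5T3, order 20), A_5 (5T4, order 60) or S_5 (5T5, order 120). The discriminant of f is 64000000 = 8000^2, a perfect square, so G is contained in A_5. The transitive groups of degree 5 contained in A_5 are: C_5 (5T1, order 5), D_5 (5T2, order 10), A_5 (5T4, order 60). By Dedekind's theorem, for a prime p not dividing disc(f) the degrees of the irreducible factors of f mod p form the cycle type of an element of G. Factoring f modulo the 23 such primes p <= 97 (skipping 2, 5, which divide the discriminant), each new pattern first appears at: mod 3: f = (x + 1)(x^2 + 1)(x^2 + x + 2), pattern 2+2+1; mod 7: f = (x^5 + 5x^4 + 3x^3 + 3x^2 + 1), pattern 5. No other pattern occurs in this range, so the set of observed cycle types is {2+2+1, 5}. The candidates containing elements of all these cycle types are D_5 (5T2) of order 10, A_5 (5T4) of order 60; the others are excluded. The observed types are precisely the cycle types that occur in D_5 (5T2) (apart from the identity). Each of the other remaining candidates has further cycle types, and by the Chebotarev density theorem the matching factorization patterns would occur for a proportion of primes equal to their share of the group: A_5 (5T4) additionally contains elements of type 3+1+1 (20 of its 60 elements, about 33% of primes). None of the 23 primes tested shows any such pattern (for each of these groups the chance of that is below 10^-4), which rules them out. Hence G = D_5 (5T2), of order 10.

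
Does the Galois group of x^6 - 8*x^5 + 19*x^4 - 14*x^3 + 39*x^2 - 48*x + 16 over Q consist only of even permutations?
The polynomial is irreducible of degree 6 over Q. Its discriminant is 90962560000 = 301600^2, a perfect square. A Galois group lies in the alternating group exactly when the discriminant is a square in Q, so the Galois group ((C_3 x C_3) : C_4) is contained in A_6.

Yes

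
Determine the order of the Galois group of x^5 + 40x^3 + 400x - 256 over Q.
The degree of the splitting field over Q equals the order of the Galois group, so first determine the group. The polynomial f is an irreducible quintic over Q, so G = Gal(f/Q) is a transitive subgroup of S_5: one of C_5 (5T1, order 5), D_5 (5T2, order 10), F_20 (5T3, order 20), A_5 (5T4, order 60) or S_5 (5T5, order 120). The discriminant of f is 67108864000000 = 8192000^2, a perfect square, so G is contained in A_5. The transitive groups of degree 5 contained in A_5 are: C_5 (5T1, order 5), D_5 (5T2, order 10), A_5 (5T4, order 60). By Dedekind's theorem, for a prime p not dividing disc(f) the degrees of the irreducible factors of f mod p form the cycle type of an element of G. Factoring f modulo the 2 such primes p <= 7 (skipping 2, 5, which divide the discriminant), each new pattern first appears at: mod 3: f = (x^5 + x^3 + x + 2), pattern 5; mod 7: f = (x + 3)(x + 5)(x^3 + 6x^2 + 5x + 3), pattern 3+1+1. No other pattern occurs in this range, so the set of observed cycle types is {5, 3+1+1}. Among the candidates above, the only group containing elements of all these cycle types is A_5 (5T4) — each of C_5 (5T1), D_5 (5T2) lacks at least one of them. Hence G = A_5 (5T4), of order 60. The Galois group A_5 (5T4) has order 60, so the splitting field has degree 60 over Q.

60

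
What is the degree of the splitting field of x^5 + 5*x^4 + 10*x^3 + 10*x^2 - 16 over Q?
10

The degree of the splitting field over Q equals the order of the Galois group, so first determine the group. The polynomial f is an irreducible quintic over Q, so G = Gal(f/Q) is a transitive subgroup of S_5: one of C_5 (5T1, order 5), D_5 (5T2, order 10), F_20 (5T3, order 20), A_5 (5T4, order 60) or S_5 (5T5, order 120). The discriminant of f is 64000000 = 8000^2, a perfect square, so G is contained in A_5. The transitive groups of degree 5 contained in A_5 are: C_5 (5T1, order 5), D_5 (5T2, order 10), A_5 (5T4, order 60). By Dedekind's theorem, for a prime p not dividing disc(f) the degrees of the irreducible factors of f mod p form the cycle type of an element of G. Factoring f modulo the 23 such primes p <= 97 (skipping 2, 5, which divide the discriminant), each new pattern first appears at: mod 3: f = (x + 1)(x^2 + 1)(x^2 + x + 2), pattern 2+2+1; mod 7: f = (x^5 + 5x^4 + 3x^3 + 3x^2 + 5), pattern 5. No other pattern occurs in this range, so the set of observed cycle types is {2+2+1, 5}. The candidates containing elements of all these cycle types are D_5 (5T2) of order 10, A_5 (5T4) of order 60; the others are excluded. The observed types are precisely the cycle types that occur in D_5 (5T2) (apart from the identity). Each of the other remaining candidates has further cycle types, and by the Chebotarev density theorem the matching factorization patterns would occur for a proportion of primes equal to their share of the group: A_5 (5T4) additionally contains elements of type 3+1+1 (20 of its 60 elements, about 33% of primes). None of the 23 primes tested shows any such pattern (for each of these groups the chance of that is below 10^-4), which rules them out. Hence G = D_5 (5T2), of order 10. The Galois group D_5 (5T2) has order 10, so the splitting field has degree 10 over Q.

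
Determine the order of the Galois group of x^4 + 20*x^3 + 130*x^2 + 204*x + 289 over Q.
The degree of the splitting field over Q equals the order of the Galois group, so first determine the group. The polynomial is an irreducible quartic over Q and its discriminant is 29697769472, which is not a perfect square, so the Galois group is not contained in A_4. The resolvent cubic y^3 - 130*y^2 + 2924*y - 6936 has exactly one rational root, so the Galois group is C_4 or D_4. The quartic becomes reducible over Q(sqrt(disc)), so the group is C_4. The Galois group C_4 (4T1) has order 4, so the splitting field has degree 4 over Q.

4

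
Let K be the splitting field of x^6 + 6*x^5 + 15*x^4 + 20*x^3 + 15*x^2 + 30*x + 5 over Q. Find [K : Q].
360

The degree of the splitting field over Q equals the order of the Galois group, so first determine the group. The polynomial f is an irreducible sextic over Q, so G = Gal(f/Q) is one of the 16 transitive subgroups 6T1, ..., 6T16 of S_6. The discriminant of f is 746496000000 = 864000^2, a perfect square, so G is contained in A_6. The transitive groups of degree 6 contained in A_6 are: A_4 (6T4, order 12), S_4 (6T7, order 24), (C_3 x C_3) : C_4 (6T10, order 36), PSL(2,5) (6T12, order 60), A_6 (6T15, order 360). By Dedekind's theorem, for a prime p not dividing disc(f) the degrees of the irreducible factors of f mod p form the cycle type of an element of G. Factoring f modulo the 6 such primes p <= 23 (skipping 2, 3, 5, which divide the discriminant), each new pattern first appears at: mod 7: f = (x + 4)(x^5 + 2x^4 + 6x^2 + 5x + 3), pattern 5+1; mod 23: f = (x + 8)(x + 13)(x + 22)(x^3 + 9x^2 + 5x + 13), pattern 3+1+1+1. No other pattern occurs in this range, so the set of observed cycle types is {5+1, 3+1+1+1}. Among the candidates above, the only group containing elements of all these cycle types is A_6 (6T15) — each of A_4 (6T4), S_4 (6T7), (C_3 x C_3) : C_4 (6T10), PSL(2,5) (6T12) lacks at least one of them. Hence G = A_6 (6T15), of order 360. The Galois group A_6 (6T15) has order 360, so the splitting field has degree 360 over Q.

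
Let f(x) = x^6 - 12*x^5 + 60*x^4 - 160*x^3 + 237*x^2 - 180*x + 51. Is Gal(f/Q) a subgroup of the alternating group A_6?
The polynomial is irreducible of degree 6 over Q. Its discriminant is 419904 = 648^2, a perfect square. A Galois group lies in the alternating group exactly when the discriminant is a square in Q, so the Galois group (A_4) is contained in A_6.

Yes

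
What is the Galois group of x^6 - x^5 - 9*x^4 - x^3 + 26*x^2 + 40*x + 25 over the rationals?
The polynomial f is an irreducible sextic over Q, so G = Gal(f/Q) is one of the 16 transitive subgroups 6T1, ..., 6T16 of S_6. The discriminant of f is 1064390625 = 32625^2, a perfect square, so G is contained in A_6. The transitive groups of degree 6 contained in A_6 are: A_4 (6T4, order 12), S_4 (6T7, order 24), (C_3 x C_3) : C_4 (6T10, order 36), PSL(2,5) (6T12, order 60), A_6 (6T15, order 360). By Dedekind's theorem, for a prime p not dividing disc(f) the degrees of the irreducible factors of f mod p form the cycle type of an element of G. Factoring f modulo the 19 such primes p <= 79 (skipping 3, 5, 29, which divide the discriminant), each new pattern first appears at: mod 2: f = (x^2 + x + 1)(x^4 + x + 1), pattern 4+2; mod 11: f = (x^3 + 5x + 3)(x^3 + 10x^2 + 8x + 1), pattern 3+3; mod 19: f = (x + 7)(x + 11)(x^2 + 6x + 6)(x^2 + 13x + 1), pattern 2+2+1+1; mod 61: f = (x + 5)(x + 52)(x + 56)(x^3 + 8x^2 + 27x + 34), pattern 3+1+1+1. No other pattern occurs in this range, so the set of observed cycle types is {4+2, 3+3, 2+2+1+1, 3+1+1+1}. The candidates containing elements of all these cycle types are (C_3 x C_3) : C_4 (6T10) of order 36, A_6 (6T15) of order 360; the others are excluded. The observed types are precisely the cycle types that occur in (C_3 x C_3) : C_4 (6T10) (apart from the identity). Each of the other remaining candidates has further cycle types, and by the Chebotarev density theorem the matching factorization patterns would occur for a proportion of primes equal to their share of the group: A_6 (6T15) additionally contains elements of type 5+1 (144 of its 360 elements, about 40% of primes). None of the 19 primes tested shows any such pattern (for each of these groups the chance of that is below 10^-4), which rules them out. Hence G = (C_3 x C_3) : C_4 (6T10), of order 36.

(C_3 x C_3) : C_4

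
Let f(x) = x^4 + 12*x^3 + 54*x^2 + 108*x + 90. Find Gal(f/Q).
The polynomial is an irreducible quartic over Q and its discriminant is 186624 = 432^2, a perfect square, so the Galois group is contained in A_4. The resolvent cubic y^3 - 54*y^2 + 936*y - 5184 splits completely over Q, which gives the Klein four-group V_4.

V_4, the Klein four-group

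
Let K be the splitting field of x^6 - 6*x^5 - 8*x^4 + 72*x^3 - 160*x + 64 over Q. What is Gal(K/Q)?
The polynomial f is an irreducible sextic over Q, so G = Gal(f/Q) is one of the 16 transitive subgroups 6T1, ..., 6T16 of S_6. The discriminant of f is 870211913777152, which is not a perfect square, so G is not contained in A_6. The transitive groups of degree 6 not contained in A_6 are: C_6 (6T1, order 6), S_3 (6T2, order 6), D_6 (6T3, order 12), C_3 x S_3 (6T5, order 18), A_4 x C_2 (6T6, order 24), S_4 (6T8, order 24), S_3 x S_3 (6T9, order 36), S_4 x C_2 (6T11, order 48), (S_3 x S_3) : C_2 (6T13, order 72), PGL(2,5) (6T14, order 120), S_6 (6T16, order 720). By Dedekind's theorem, for a prime p not dividing disc(f) the degrees of the irreducible factors of f mod p form the cycle type of an element of G. Factoring f modulo the 23 such primes p <= 97 (skipping 2, 37, which divide the discriminant), each new pattern first appears at: mod 3: f = (x^3 + x^2 + 2x + 1)(x^3 + 2x^2 + 1), pattern 3+3; mod 5: f = (x^2 + 3)(x^2 + x + 2)(x^2 + 3x + 4), pattern 2+2+2; mod 67: f = (x + 4)(x + 5)(x + 29)(x + 36)(x + 60)(x + 61), pattern 1+1+1+1+1+1. No other pattern occurs in this range, so the set of observed cycle types is {3+3, 2+2+2, 1+1+1+1+1+1}. The candidates containing elements of all these cycle types are C_6 (6T1) of order 6, S_3 (6T2) of order 6, D_6 (6T3) of order 12, C_3 x S_3 (6T5) of order 18, A_4 x C_2 (6T6) of order 24, S_4 (6T8) of order 24, S_3 x S_3 (6T9) of order 36, S_4 x C_2 (6T11) of order 48, (S_3 x S_3) : C_2 (6T13) of order 72, PGL(2,5) (6T14) of order 120, S_6 (6T16) of order 720; the others are excluded. The observed types are precisely the cycle types that occur in S_3 (6T2). Each of the other remaining candidates has further cycle types, and by the Chebotarev density theorem the matching factorization patterns would occur for a proportion of primes equal to their share of the group: C_6 (6T1) additionally contains elements of type 6 (2 of its 6 elements, about 33% of primes); D_6 (6T3) additionally contains elements of type 6, 2+2+1+1 (5 of its 12 elements, about 42% of primes); C_3 x S_3 (6T5) additionally contains elements of type 6, 3+1+1+1 (10 of its 18 elements, about 56% of primes); A_4 x C_2 (6T6) additionally contains elements of type 6, 2+2+1+1, 2+1+1+1+1 (14 of its 24 elements, about 58% of primes); S_4 (6T8) additionally contains elements of type 4+1+1, 2+2+1+1 (9 of its 24 elements, about 38% of primes); S_3 x S_3 (6T9) additionally contains elements of type 6, 3+1+1+1, 2+2+1+1 (25 of its 36 elements, about 69% of primes); S_4 x C_2 (6T11) additionally contains elements of type 6, 4+2, 4+1+1, 2+2+1+1, 2+1+1+1+1 (32 of its 48 elements, about 67% of primes); (S_3 x S_3) : C_2 (6T13) additionally contains elements of type 6, 4+2, 3+2+1, 3+1+1+1, 2+2+1+1, 2+1+1+1+1 (61 of its 72 elements, about 85% of primes); PGL(2,5) (6T14) additionally contains elements of type 6, 5+1, 4+1+1, 2+2+1+1 (89 of its 120 elements, about 74% of primes); S_6 (6T16) additionally contains elements of type 6, 5+1, 4+2, 4+1+1, 3+2+1, 3+1+1+1, 2+2+1+1, 2+1+1+1+1 (664 of its 720 elements, about 92% of primes). None of the 23 primes tested shows any such pattern (for each of these groups the chance of that is below 10^-4), which rules them out. Hence G = S_3 (6T2), of order 6.

S_3, S_3 acting on 6 points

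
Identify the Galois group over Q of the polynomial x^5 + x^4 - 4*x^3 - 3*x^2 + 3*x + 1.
C_5 (order 5)

The polynomial f is an irreducible quintic over Q, so G = Gal(f/Q) is a transitive subgroup of S_5: one of C_5 (5T1, order 5), D_5 (5T2, order 10), F_20 (5T3, order 20), A_5 (5T4, order 60) or S_5 (5T5, order 120). The discriminant of f is 14641 = 121^2, a perfect square, so G is contained in A_5. The transitive groups of degree 5 contained in A_5 are: C_5 (5T1, order 5), D_5 (5T2, order 10), A_5 (5T4, order 60). By Dedekind's theorem, for a prime p not dividing disc(f) the degrees of the irreducible factors of f mod p form the cycle type of an element of G. Factoring f modulo the 14 such primes p <= 47 (skipping 11, which divides the discriminant), each new pattern first appears at: mod 2: f = (x^5 + x^4 + x^2 + x + 1), pattern 5; mod 23: f = (x + 9)(x + 12)(x + 13)(x + 17)(x + 19), pattern 1+1+1+1+1. No other pattern occurs in this range, so the set of observed cycle types is {5, 1+1+1+1+1}. The candidates containing elements of all these cycle types are C_5 (5T1) of order 5, D_5 (5T2) of order 10, A_5 (5T4) of order 60; the others are excluded. The observed types are precisely the cycle types that occur in C_5 (5T1). Each of the other remaining candidates has further cycle types, and by the Chebotarev density theorem the matching factorization patterns would occur for a proportion of primes equal to their share of the group: D_5 (5T2) additionally contains elements of type 2+2+1 (5 of its 10 elements, about 50% of primes); A_5 (5T4) additionally contains elements of type 3+1+1, 2+2+1 (35 of its 60 elements, about 58% of primes). None of the 14 primes tested shows any such pattern (for each of these groups the chance of that is below 10^-4), which rules them out. Hence G = C_5 (5T1), of order 5.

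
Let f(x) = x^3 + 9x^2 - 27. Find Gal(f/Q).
C_3

The polynomial is an irreducible cubic over Q and its discriminant is 59049 = 243^2, a perfect square. For an irreducible cubic, a square discriminant forces the Galois group to be A_3, the cyclic group of order 3.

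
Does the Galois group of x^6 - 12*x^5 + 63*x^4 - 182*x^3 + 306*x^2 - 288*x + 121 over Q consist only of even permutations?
The polynomial is irreducible of degree 6 over Q. Its discriminant is -16003008, which is not a perfect square. A Galois group lies in the alternating group exactly when the discriminant is a square in Q, so the Galois group (PGL(2,5)) is not contained in A_6.

No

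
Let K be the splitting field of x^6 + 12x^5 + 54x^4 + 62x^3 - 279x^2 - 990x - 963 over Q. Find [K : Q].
12

The degree of the splitting field over Q equals the order of the Galois group, so first determine the group. The polynomial f is an irreducible sextic over Q, so G = Gal(f/Q) is one of the 16 transitive subgroups 6T1, ..., 6T16 of S_6. The discriminant of f is 1323222688272384 = 36376128^2, a perfect square, so G is contained in A_6. The transitive groups of degree 6 contained in A_6 are: A_4 (6T4, order 12), S_4 (6T7, order 24), (C_3 x C_3) : C_4 (6T10, order 36), PSL(2,5) (6T12, order 60), A_6 (6T15, order 360). By Dedekind's theorem, for a prime p not dividing disc(f) the degrees of the irreducible factors of f mod p form the cycle type of an element of G. Factoring f modulo the 33 such primes p <= 149 (skipping 2, 3, which divide the discriminant), each new pattern first appears at: mod 5: f = (x^3 + 3x^2 + 4x + 3)(x^3 + 4x^2 + 3x + 4), pattern 3+3; mod 17: f = (x + 2)(x + 11)(x^2 + x + 7)(x^2 + 15x + 6), pattern 2+2+1+1; mod 71: f = (x + 36)(x + 38)(x + 49)(x + 50)(x + 58)(x + 65), pattern 1+1+1+1+1+1. No other pattern occurs in this range, so the set of observed cycle types is {3+3, 2+2+1+1, 1+1+1+1+1+1}. The candidates containing elements of all these cycle types are A_4 (6T4) of order 12, S_4 (6T7) of order 24, (C_3 x C_3) : C_4 (6T10) of order 36, PSL(2,5) (6T12) of order 60, A_6 (6T15) of order 360; the others are excluded. The observed types are precisely the cycle types that occur in A_4 (6T4). Each of the other remaining candidates has further cycle types, and by the Chebotarev density theorem the matching factorization patterns would occur for a proportion of primes equal to their share of the group: S_4 (6T7) additionally contains elements of type 4+2 (6 of its 24 elements, about 25% of primes); (C_3 x C_3) : C_4 (6T10) additionally contains elements of type 4+2, 3+1+1+1 (22 of its 36 elements, about 61% of primes); PSL(2,5) (6T12) additionally contains elements of type 5+1 (24 of its 60 elements, about 40% of primes); A_6 (6T15) additionally contains elements of type 5+1, 4+2, 3+1+1+1 (274 of its 360 elements, about 76% of primes). None of the 33 primes tested shows any such pattern (for each of these groups the chance of that is below 10^-4), which rules them out. Hence G = A_4 (6T4), of order 12. The Galois group A_4 (6T4) has order 12, so the splitting field has degree 12 over Q.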